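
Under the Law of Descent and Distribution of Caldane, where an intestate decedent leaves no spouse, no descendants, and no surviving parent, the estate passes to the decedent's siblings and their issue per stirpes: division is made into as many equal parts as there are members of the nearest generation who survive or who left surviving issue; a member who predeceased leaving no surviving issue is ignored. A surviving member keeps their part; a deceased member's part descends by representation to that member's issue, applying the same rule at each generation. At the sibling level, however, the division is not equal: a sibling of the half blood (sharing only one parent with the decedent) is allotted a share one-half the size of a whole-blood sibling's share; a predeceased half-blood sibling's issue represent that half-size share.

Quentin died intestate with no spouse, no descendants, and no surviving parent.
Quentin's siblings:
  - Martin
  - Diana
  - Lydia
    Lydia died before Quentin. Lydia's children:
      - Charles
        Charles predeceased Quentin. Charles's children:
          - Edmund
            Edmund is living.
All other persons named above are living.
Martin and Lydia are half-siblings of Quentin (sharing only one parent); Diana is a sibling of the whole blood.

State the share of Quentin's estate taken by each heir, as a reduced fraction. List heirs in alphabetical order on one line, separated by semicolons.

Diana 1/2; Edmund 1/4; Martin 1/4

No spouse, descendants, or parent survives, so the estate passes to Quentin's siblings per stirpes.
Half-blood siblings count for one-half the weight of whole-blood siblings at the initial division.
Dividing 1 in proportion to weights (total weight 2): Martin (weight 1/2) → 1/4; Diana (weight 1) → 1/2; Lydia (weight 1/2) → 1/4.
Martin is living and takes 1/4.
Diana is living and takes 1/2.
Lydia predeceased; the 1/4 allotted to Lydia's branch passes to Lydia's issue by representation.
Charles's line is the sole branch at this level, so the full 1/4 passes to Charles's issue by representation.
Edmund is the sole taker at this level and receives the full 1/4.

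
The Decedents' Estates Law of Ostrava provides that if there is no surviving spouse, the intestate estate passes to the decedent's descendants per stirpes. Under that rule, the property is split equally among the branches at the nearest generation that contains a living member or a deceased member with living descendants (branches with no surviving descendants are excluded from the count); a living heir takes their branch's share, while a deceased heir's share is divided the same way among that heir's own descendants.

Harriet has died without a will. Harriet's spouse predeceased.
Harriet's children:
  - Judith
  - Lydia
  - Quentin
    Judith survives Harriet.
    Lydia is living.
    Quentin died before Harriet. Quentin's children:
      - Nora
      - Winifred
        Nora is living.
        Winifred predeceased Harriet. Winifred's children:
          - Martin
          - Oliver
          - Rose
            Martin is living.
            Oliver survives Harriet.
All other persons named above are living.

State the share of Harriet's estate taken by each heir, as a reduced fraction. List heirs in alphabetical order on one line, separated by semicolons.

There is no surviving spouse, so the entire estate passes to Harriet's descendants per stirpes.
The estate is divided into 3 equal shares of 1/3 among Judith, Lydia, Quentin.
Judith is living and takes 1/3.
Lydia is living and takes 1/3.
Quentin predeceased; the 1/3 allotted to Quentin's branch passes to Quentin's issue by representation.
The 1/3 is divided into 2 equal shares of 1/6 among Nora, Winifred.
Nora is living and takes 1/6.
Winifred predeceased; the 1/6 allotted to Winifred's branch passes to Winifred's issue by representation.
The 1/6 is divided into 3 equal shares of 1/18 among Martin, Oliver, Rose.
Martin is living and takes 1/18.
Oliver is living and takes 1/18.
Rose is living and takes 1/18.

Judith 1/3; Lydia 1/3; Martin 1/18; Nora 1/6; Oliver 1/18; Rose 1/18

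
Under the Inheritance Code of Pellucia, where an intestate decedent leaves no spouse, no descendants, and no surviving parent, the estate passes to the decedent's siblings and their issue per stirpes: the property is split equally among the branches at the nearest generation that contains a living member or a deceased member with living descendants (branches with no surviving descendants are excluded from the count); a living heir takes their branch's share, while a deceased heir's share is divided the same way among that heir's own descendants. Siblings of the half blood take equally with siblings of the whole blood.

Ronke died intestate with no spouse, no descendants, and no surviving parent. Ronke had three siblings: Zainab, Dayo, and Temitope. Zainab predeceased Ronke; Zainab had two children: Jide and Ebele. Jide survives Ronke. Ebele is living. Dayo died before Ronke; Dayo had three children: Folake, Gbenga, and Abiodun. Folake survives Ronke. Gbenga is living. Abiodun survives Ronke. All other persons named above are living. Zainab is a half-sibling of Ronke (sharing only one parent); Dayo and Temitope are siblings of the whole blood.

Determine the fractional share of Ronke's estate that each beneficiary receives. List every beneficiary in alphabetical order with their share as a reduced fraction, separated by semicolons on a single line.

No spouse, descendants, or parent survives, so the estate passes to Ronke's siblings per stirpes.
Half-blood and whole-blood siblings take equally under the stated rule.
The estate is divided into 3 equal shares of 1/3 among Zainab, Dayo, Temitope.
Zainab predeceased; the 1/3 allotted to Zainab's branch passes to Zainab's issue by representation.
The 1/3 is divided into 2 equal shares of 1/6 among Jide, Ebele.
Jide is living and takes 1/6.
Ebele is living and takes 1/6.
Dayo predeceased; the 1/3 allotted to Dayo's branch passes to Dayo's issue by representation.
The 1/3 is divided into 3 equal shares of 1/9 among Folake, Gbenga, Abiodun.
Folake is living and takes 1/9.
Gbenga is living and takes 1/9.
Abiodun is living and takes 1/9.
Temitope is living and takes 1/3.

Abiodun 1/9; Ebele 1/6; Folake 1/9; Gbenga 1/9; Jide 1/6; Temitope 1/3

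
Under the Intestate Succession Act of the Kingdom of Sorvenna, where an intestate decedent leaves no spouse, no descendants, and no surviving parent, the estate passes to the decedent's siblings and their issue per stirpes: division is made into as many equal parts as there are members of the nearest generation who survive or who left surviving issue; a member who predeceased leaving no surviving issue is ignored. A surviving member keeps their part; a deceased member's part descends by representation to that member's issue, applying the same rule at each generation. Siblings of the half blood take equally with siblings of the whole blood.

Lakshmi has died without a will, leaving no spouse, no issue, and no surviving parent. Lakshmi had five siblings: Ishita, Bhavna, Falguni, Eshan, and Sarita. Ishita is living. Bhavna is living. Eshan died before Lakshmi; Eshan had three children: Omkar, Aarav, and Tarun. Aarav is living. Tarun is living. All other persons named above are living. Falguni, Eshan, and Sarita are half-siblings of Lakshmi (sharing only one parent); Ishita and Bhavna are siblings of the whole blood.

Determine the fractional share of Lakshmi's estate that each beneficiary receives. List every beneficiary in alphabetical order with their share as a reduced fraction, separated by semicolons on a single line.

No spouse, descendants, or parent survives, so the estate passes to Lakshmi's siblings per stirpes.
Half-blood and whole-blood siblings take equally under the stated rule.
The estate is divided into 5 equal shares of 1/5 among Ishita, Bhavna, Falguni, Eshan, Sarita.
Ishita is living and takes 1/5.
Bhavna is living and takes 1/5.
Falguni is living and takes 1/5.
Eshan predeceased; the 1/5 allotted to Eshan's branch passes to Eshan's issue by representation.
The 1/5 is divided into 3 equal shares of 1/15 among Omkar, Aarav, Tarun.
Omkar is living and takes 1/15.
Aarav is living and takes 1/15.
Tarun is living and takes 1/15.
Sarita is living and takes 1/5.

Aarav 1/15; Bhavna 1/5; Falguni 1/5; Ishita 1/5; Omkar 1/15; Sarita 1/5; Tarun 1/15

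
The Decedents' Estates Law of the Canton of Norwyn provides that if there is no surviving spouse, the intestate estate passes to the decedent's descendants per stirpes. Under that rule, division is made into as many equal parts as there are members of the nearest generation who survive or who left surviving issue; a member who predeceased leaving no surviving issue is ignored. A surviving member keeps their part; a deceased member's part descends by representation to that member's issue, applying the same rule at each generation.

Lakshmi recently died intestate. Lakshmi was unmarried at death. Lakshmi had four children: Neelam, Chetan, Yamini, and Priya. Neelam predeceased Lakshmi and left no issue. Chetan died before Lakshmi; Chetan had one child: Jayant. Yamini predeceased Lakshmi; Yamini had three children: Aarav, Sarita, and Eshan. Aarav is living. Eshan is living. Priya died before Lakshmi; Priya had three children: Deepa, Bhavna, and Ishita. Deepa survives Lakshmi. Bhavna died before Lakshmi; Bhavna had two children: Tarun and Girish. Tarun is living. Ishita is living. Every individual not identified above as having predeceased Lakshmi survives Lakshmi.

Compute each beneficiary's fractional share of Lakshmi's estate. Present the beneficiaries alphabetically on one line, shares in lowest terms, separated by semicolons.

Aarav 1/9; Deepa 1/9; Eshan 1/9; Girish 1/18; Ishita 1/9; Jayant 1/3; Sarita 1/9; Tarun 1/18

There is no surviving spouse, so the entire estate passes to Lakshmi's descendants per stirpes.
Neelam left no surviving issue, so that branch lapses and is disregarded.
The estate is divided into 3 equal shares of 1/3 among Chetan, Yamini, Priya.
Chetan predeceased; the 1/3 allotted to Chetan's branch passes to Chetan's issue by representation.
Jayant is the sole taker at this level and receives the full 1/3.
Yamini predeceased; the 1/3 allotted to Yamini's branch passes to Yamini's issue by representation.
The 1/3 is divided into 3 equal shares of 1/9 among Aarav, Sarita, Eshan.
Aarav is living and takes 1/9.
Sarita is living and takes 1/9.
Eshan is living and takes 1/9.
Priya predeceased; the 1/3 allotted to Priya's branch passes to Priya's issue by representation.
The 1/3 is divided into 3 equal shares of 1/9 among Deepa, Bhavna, Ishita.
Deepa is living and takes 1/9.
Bhavna predeceased; the 1/9 allotted to Bhavna's branch passes to Bhavna's issue by representation.
The 1/9 is divided into 2 equal shares of 1/18 among Tarun, Girish.
Tarun is living and takes 1/18.
Girish is living and takes 1/18.
Ishita is living and takes 1/9.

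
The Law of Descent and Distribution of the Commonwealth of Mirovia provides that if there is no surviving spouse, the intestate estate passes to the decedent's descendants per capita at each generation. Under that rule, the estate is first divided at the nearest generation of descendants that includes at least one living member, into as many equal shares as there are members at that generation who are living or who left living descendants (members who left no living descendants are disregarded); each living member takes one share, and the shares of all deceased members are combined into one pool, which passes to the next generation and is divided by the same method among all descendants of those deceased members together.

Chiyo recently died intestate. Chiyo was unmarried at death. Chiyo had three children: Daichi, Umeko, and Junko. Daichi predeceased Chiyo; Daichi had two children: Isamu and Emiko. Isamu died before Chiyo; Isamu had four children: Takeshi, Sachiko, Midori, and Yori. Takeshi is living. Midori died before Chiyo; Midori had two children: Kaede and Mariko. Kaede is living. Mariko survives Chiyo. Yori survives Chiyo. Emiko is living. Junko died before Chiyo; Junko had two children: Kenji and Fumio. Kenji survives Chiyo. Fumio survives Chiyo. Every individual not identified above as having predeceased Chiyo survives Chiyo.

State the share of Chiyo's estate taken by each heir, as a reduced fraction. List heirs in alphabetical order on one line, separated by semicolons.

There is no surviving spouse, so the entire estate passes to Chiyo's descendants per capita at each generation.
At generation 1 (Daichi, Umeko, Junko) there are 3 shares of (1)/3 = 1/3 each.
Living: Umeko — each takes 1/3.
Deceased: Daichi and Junko. Their combined 2/3 is pooled and carried to generation 2.
At generation 2 (Isamu, Emiko, Kenji, Fumio) there are 4 shares of (2/3)/4 = 1/6 each.
Living: Emiko, Kenji, and Fumio — each takes 1/6.
Deceased: Isamu. That 1/6 share is carried to generation 3.
At generation 3 (Takeshi, Sachiko, Midori, Yori) there are 4 shares of (1/6)/4 = 1/24 each.
Living: Takeshi, Sachiko, and Yori — each takes 1/24.
Deceased: Midori. That 1/24 share is carried to generation 4.
At generation 4 (Kaede, Mariko) there are 2 shares of (1/24)/2 = 1/48 each.
Living: Kaede and Mariko — each takes 1/48.

Emiko 1/6; Fumio 1/6; Kaede 1/48; Kenji 1/6; Mariko 1/48; Sachiko 1/24; Takeshi 1/24; Umeko 1/3; Yori 1/24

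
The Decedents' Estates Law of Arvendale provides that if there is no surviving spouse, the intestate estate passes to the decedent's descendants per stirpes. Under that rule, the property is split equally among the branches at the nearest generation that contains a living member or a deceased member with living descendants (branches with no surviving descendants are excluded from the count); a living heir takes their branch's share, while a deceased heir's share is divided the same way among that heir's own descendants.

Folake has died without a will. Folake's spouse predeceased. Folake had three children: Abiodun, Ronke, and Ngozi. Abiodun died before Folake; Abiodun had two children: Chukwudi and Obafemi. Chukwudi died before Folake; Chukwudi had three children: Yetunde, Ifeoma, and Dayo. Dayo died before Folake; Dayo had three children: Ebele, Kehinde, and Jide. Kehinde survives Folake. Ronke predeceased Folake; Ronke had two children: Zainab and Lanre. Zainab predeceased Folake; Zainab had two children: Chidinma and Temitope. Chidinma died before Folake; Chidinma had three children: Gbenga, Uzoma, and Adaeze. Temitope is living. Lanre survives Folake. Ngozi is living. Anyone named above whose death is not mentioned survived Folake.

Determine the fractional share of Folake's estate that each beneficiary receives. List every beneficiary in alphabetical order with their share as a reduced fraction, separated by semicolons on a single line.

There is no surviving spouse, so the entire estate passes to Folake's descendants per stirpes.
The estate is divided into 3 equal shares of 1/3 among Abiodun, Ronke, Ngozi.
Abiodun predeceased; the 1/3 allotted to Abiodun's branch passes to Abiodun's issue by representation.
The 1/3 is divided into 2 equal shares of 1/6 among Chukwudi, Obafemi.
Chukwudi predeceased; the 1/6 allotted to Chukwudi's branch passes to Chukwudi's issue by representation.
The 1/6 is divided into 3 equal shares of 1/18 among Yetunde, Ifeoma, Dayo.
Yetunde is living and takes 1/18.
Ifeoma is living and takes 1/18.
Dayo predeceased; the 1/18 allotted to Dayo's branch passes to Dayo's issue by representation.
The 1/18 is divided into 3 equal shares of 1/54 among Ebele, Kehinde, Jide.
Ebele is living and takes 1/54.
Kehinde is living and takes 1/54.
Jide is living and takes 1/54.
Obafemi is living and takes 1/6.
Ronke predeceased; the 1/3 allotted to Ronke's branch passes to Ronke's issue by representation.
The 1/3 is divided into 2 equal shares of 1/6 among Zainab, Lanre.
Zainab predeceased; the 1/6 allotted to Zainab's branch passes to Zainab's issue by representation.
The 1/6 is divided into 2 equal shares of 1/12 among Chidinma, Temitope.
Chidinma predeceased; the 1/12 allotted to Chidinma's branch passes to Chidinma's issue by representation.
The 1/12 is divided into 3 equal shares of 1/36 among Gbenga, Uzoma, Adaeze.
Gbenga is living and takes 1/36.
Uzoma is living and takes 1/36.
Adaeze is living and takes 1/36.
Temitope is living and takes 1/12.
Lanre is living and takes 1/6.
Ngozi is living and takes 1/3.

Adaeze 1/36; Ebele 1/54; Gbenga 1/36; Ifeoma 1/18; Jide 1/54; Kehinde 1/54; Lanre 1/6; Ngozi 1/3; Obafemi 1/6; Temitope 1/12; Uzoma 1/36; Yetunde 1/18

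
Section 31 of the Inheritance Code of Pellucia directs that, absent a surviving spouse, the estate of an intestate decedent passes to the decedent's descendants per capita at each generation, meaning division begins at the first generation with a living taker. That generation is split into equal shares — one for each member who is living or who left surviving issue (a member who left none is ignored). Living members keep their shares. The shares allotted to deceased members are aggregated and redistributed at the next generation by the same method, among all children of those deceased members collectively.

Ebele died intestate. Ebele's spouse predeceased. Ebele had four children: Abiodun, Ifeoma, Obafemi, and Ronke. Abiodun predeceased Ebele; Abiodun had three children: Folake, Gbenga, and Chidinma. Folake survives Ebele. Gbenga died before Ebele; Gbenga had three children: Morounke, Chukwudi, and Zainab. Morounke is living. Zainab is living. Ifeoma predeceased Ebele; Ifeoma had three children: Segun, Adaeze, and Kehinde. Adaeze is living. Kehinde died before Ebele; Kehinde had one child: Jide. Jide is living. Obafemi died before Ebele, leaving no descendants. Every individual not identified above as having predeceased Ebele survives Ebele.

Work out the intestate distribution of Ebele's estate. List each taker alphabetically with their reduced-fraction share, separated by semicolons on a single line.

There is no surviving spouse, so the entire estate passes to Ebele's descendants per capita at each generation.
At generation 1 (Abiodun, Ifeoma, Ronke) there are 3 shares of (1)/3 = 1/3 each.
Living: Ronke — each takes 1/3.
Deceased: Abiodun and Ifeoma. Their combined 2/3 is pooled and carried to generation 2.
At generation 2 (Folake, Gbenga, Chidinma, Segun, Adaeze, Kehinde) there are 6 shares of (2/3)/6 = 1/9 each.
Living: Folake, Chidinma, Segun, and Adaeze — each takes 1/9.
Deceased: Gbenga and Kehinde. Their combined 2/9 is pooled and carried to generation 3.
At generation 3 (Morounke, Chukwudi, Zainab, Jide) there are 4 shares of (2/9)/4 = 1/18 each.
Living: Morounke, Chukwudi, Zainab, and Jide — each takes 1/18.

Adaeze 1/9; Chidinma 1/9; Chukwudi 1/18; Folake 1/9; Jide 1/18; Morounke 1/18; Ronke 1/3; Segun 1/9; Zainab 1/18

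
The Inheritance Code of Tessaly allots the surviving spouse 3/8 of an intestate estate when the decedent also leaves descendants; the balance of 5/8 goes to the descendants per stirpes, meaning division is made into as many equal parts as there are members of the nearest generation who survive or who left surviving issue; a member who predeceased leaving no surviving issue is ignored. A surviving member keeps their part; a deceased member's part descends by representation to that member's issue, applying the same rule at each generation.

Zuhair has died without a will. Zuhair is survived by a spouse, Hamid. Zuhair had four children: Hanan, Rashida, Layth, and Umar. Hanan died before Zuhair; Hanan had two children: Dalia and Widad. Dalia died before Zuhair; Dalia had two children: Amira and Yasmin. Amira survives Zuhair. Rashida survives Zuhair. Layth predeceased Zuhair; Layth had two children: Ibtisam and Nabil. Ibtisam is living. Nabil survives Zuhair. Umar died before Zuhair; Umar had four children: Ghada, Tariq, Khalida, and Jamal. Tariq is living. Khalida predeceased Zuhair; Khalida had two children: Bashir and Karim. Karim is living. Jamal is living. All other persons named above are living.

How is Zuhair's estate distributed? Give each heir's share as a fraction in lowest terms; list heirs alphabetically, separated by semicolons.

Hamid, as surviving spouse, takes 3/8.
The remaining 5/8 passes to Zuhair's descendants per stirpes.
The 5/8 is divided into 4 equal shares of 5/32 among Hanan, Rashida, Layth, Umar.
Hanan predeceased; the 5/32 allotted to Hanan's branch passes to Hanan's issue by representation.
The 5/32 is divided into 2 equal shares of 5/64 among Dalia, Widad.
Dalia predeceased; the 5/64 allotted to Dalia's branch passes to Dalia's issue by representation.
The 5/64 is divided into 2 equal shares of 5/128 among Amira, Yasmin.
Amira is living and takes 5/128.
Yasmin is living and takes 5/128.
Widad is living and takes 5/64.
Rashida is living and takes 5/32.
Layth predeceased; the 5/32 allotted to Layth's branch passes to Layth's issue by representation.
The 5/32 is divided into 2 equal shares of 5/64 among Ibtisam, Nabil.
Ibtisam is living and takes 5/64.
Nabil is living and takes 5/64.
Umar predeceased; the 5/32 allotted to Umar's branch passes to Umar's issue by representation.
The 5/32 is divided into 4 equal shares of 5/128 among Ghada, Tariq, Khalida, Jamal.
Ghada is living and takes 5/128.
Tariq is living and takes 5/128.
Khalida predeceased; the 5/128 allotted to Khalida's branch passes to Khalida's issue by representation.
The 5/128 is divided into 2 equal shares of 5/256 among Bashir, Karim.
Bashir is living and takes 5/256.
Karim is living and takes 5/256.
Jamal is living and takes 5/128.

Amira 5/128; Bashir 5/256; Ghada 5/128; Hamid 3/8; Ibtisam 5/64; Jamal 5/128; Karim 5/256; Nabil 5/64; Rashida 5/32; Tariq 5/128; Widad 5/64; Yasmin 5/128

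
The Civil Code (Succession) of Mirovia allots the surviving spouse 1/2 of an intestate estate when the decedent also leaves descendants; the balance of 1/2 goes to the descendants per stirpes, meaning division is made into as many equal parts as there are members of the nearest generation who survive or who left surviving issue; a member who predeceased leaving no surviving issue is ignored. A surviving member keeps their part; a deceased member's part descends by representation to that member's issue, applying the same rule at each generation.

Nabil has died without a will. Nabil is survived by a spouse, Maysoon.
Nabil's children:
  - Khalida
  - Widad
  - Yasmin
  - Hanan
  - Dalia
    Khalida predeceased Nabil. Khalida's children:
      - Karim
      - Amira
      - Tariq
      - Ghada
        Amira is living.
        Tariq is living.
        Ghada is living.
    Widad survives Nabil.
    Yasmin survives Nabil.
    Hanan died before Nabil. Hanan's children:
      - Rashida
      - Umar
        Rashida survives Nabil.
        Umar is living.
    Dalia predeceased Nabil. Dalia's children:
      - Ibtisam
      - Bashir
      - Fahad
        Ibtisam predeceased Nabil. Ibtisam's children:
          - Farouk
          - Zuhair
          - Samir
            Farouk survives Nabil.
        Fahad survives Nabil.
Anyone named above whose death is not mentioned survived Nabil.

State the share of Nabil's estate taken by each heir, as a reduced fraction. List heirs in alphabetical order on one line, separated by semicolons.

Amira 1/40; Bashir 1/30; Fahad 1/30; Farouk 1/90; Ghada 1/40; Karim 1/40; Maysoon 1/2; Rashida 1/20; Samir 1/90; Tariq 1/40; Umar 1/20; Widad 1/10; Yasmin 1/10; Zuhair 1/90

Maysoon, as surviving spouse, takes 1/2.
The remaining 1/2 passes to Nabil's descendants per stirpes.
The 1/2 is divided into 5 equal shares of 1/10 among Khalida, Widad, Yasmin, Hanan, Dalia.
Khalida predeceased; the 1/10 allotted to Khalida's branch passes to Khalida's issue by representation.
The 1/10 is divided into 4 equal shares of 1/40 among Karim, Amira, Tariq, Ghada.
Karim is living and takes 1/40.
Amira is living and takes 1/40.
Tariq is living and takes 1/40.
Ghada is living and takes 1/40.
Widad is living and takes 1/10.
Yasmin is living and takes 1/10.
Hanan predeceased; the 1/10 allotted to Hanan's branch passes to Hanan's issue by representation.
The 1/10 is divided into 2 equal shares of 1/20 among Rashida, Umar.
Rashida is living and takes 1/20.
Umar is living and takes 1/20.
Dalia predeceased; the 1/10 allotted to Dalia's branch passes to Dalia's issue by representation.
The 1/10 is divided into 3 equal shares of 1/30 among Ibtisam, Bashir, Fahad.
Ibtisam predeceased; the 1/30 allotted to Ibtisam's branch passes to Ibtisam's issue by representation.
The 1/30 is divided into 3 equal shares of 1/90 among Farouk, Zuhair, Samir.
Farouk is living and takes 1/90.
Zuhair is living and takes 1/90.
Samir is living and takes 1/90.
Bashir is living and takes 1/30.
Fahad is living and takes 1/30.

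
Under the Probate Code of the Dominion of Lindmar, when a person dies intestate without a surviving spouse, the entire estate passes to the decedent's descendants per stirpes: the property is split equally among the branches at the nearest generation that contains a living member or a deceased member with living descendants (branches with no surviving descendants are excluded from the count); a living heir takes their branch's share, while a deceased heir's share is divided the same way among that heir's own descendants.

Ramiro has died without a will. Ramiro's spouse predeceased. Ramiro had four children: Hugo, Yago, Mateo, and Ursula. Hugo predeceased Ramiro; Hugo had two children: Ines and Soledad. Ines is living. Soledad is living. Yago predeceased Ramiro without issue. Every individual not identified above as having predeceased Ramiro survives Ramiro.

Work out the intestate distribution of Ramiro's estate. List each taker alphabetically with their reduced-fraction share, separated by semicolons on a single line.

There is no surviving spouse, so the entire estate passes to Ramiro's descendants per stirpes.
Yago left no surviving issue, so that branch lapses and is disregarded.
The estate is divided into 3 equal shares of 1/3 among Hugo, Mateo, Ursula.
Hugo predeceased; the 1/3 allotted to Hugo's branch passes to Hugo's issue by representation.
The 1/3 is divided into 2 equal shares of 1/6 among Ines, Soledad.
Ines is living and takes 1/6.
Soledad is living and takes 1/6.
Mateo is living and takes 1/3.
Ursula is living and takes 1/3.

Ines 1/6; Mateo 1/3; Soledad 1/6; Ursula 1/3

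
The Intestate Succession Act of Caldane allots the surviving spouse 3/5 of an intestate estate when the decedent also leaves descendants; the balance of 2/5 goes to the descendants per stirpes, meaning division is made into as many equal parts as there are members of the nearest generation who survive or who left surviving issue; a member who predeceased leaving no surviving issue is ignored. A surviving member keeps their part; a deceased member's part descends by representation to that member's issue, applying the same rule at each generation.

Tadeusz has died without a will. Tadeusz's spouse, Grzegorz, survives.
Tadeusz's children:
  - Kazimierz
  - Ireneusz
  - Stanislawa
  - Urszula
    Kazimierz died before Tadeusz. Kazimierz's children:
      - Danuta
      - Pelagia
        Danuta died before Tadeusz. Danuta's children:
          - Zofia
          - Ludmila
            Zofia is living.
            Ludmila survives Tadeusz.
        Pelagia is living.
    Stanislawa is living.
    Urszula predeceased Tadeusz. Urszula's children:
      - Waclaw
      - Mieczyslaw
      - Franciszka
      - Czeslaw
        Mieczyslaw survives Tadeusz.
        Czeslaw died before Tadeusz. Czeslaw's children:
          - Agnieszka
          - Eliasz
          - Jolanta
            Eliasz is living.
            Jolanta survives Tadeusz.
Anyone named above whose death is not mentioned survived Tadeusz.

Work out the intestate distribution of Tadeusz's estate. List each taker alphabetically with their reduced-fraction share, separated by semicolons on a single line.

Agnieszka 1/120; Eliasz 1/120; Franciszka 1/40; Grzegorz 3/5; Ireneusz 1/10; Jolanta 1/120; Ludmila 1/40; Mieczyslaw 1/40; Pelagia 1/20; Stanislawa 1/10; Waclaw 1/40; Zofia 1/40

Grzegorz, as surviving spouse, takes 3/5.
The remaining 2/5 passes to Tadeusz's descendants per stirpes.
The 2/5 is divided into 4 equal shares of 1/10 among Kazimierz, Ireneusz, Stanislawa, Urszula.
Kazimierz predeceased; the 1/10 allotted to Kazimierz's branch passes to Kazimierz's issue by representation.
The 1/10 is divided into 2 equal shares of 1/20 among Danuta, Pelagia.
Danuta predeceased; the 1/20 allotted to Danuta's branch passes to Danuta's issue by representation.
The 1/20 is divided into 2 equal shares of 1/40 among Zofia, Ludmila.
Zofia is living and takes 1/40.
Ludmila is living and takes 1/40.
Pelagia is living and takes 1/20.
Ireneusz is living and takes 1/10.
Stanislawa is living and takes 1/10.
Urszula predeceased; the 1/10 allotted to Urszula's branch passes to Urszula's issue by representation.
The 1/10 is divided into 4 equal shares of 1/40 among Waclaw, Mieczyslaw, Franciszka, Czeslaw.
Waclaw is living and takes 1/40.
Mieczyslaw is living and takes 1/40.
Franciszka is living and takes 1/40.
Czeslaw predeceased; the 1/40 allotted to Czeslaw's branch passes to Czeslaw's issue by representation.
The 1/40 is divided into 3 equal shares of 1/120 among Agnieszka, Eliasz, Jolanta.
Agnieszka is living and takes 1/120.
Eliasz is living and takes 1/120.
Jolanta is living and takes 1/120.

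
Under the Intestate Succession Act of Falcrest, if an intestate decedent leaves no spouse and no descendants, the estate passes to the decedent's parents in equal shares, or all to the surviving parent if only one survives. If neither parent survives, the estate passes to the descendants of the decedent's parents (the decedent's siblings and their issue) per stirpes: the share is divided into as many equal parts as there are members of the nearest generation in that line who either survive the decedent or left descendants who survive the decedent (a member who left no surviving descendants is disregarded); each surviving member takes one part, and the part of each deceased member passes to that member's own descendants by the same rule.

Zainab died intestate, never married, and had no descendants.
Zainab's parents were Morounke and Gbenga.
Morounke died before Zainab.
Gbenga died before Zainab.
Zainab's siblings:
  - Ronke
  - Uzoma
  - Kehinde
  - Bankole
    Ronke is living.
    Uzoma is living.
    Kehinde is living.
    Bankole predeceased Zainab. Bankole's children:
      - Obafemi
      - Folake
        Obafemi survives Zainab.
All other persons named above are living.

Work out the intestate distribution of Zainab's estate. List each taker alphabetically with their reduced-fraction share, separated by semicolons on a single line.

Neither parent survives and there are no descendants, so the estate passes to Zainab's siblings and their issue per stirpes.
The estate is divided into 4 equal shares of 1/4 among Ronke, Uzoma, Kehinde, Bankole.
Ronke is living and takes 1/4.
Uzoma is living and takes 1/4.
Kehinde is living and takes 1/4.
Bankole predeceased; the 1/4 allotted to Bankole's branch passes to Bankole's issue by representation.
The 1/4 is divided into 2 equal shares of 1/8 among Obafemi, Folake.
Obafemi is living and takes 1/8.
Folake is living and takes 1/8.

Folake 1/8; Kehinde 1/4; Obafemi 1/8; Ronke 1/4; Uzoma 1/4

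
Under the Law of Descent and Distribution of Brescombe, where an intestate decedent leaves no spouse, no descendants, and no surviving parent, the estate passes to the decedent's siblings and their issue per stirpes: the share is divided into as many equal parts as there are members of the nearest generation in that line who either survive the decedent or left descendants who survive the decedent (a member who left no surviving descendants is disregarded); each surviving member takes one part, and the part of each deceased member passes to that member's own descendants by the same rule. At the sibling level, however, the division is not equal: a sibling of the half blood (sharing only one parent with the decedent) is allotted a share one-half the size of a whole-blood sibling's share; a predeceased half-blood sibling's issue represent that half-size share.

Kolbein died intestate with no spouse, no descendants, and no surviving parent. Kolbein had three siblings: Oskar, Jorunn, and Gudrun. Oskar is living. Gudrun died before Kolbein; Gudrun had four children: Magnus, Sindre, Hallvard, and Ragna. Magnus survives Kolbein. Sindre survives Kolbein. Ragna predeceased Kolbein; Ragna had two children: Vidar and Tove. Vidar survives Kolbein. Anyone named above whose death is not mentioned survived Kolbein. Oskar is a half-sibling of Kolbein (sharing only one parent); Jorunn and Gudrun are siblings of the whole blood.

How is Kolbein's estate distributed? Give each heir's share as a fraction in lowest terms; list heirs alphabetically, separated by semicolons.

Hallvard 1/10; Jorunn 2/5; Magnus 1/10; Oskar 1/5; Sindre 1/10; Tove 1/20; Vidar 1/20

No spouse, descendants, or parent survives, so the estate passes to Kolbein's siblings per stirpes.
Half-blood siblings count for one-half the weight of whole-blood siblings at the initial division.
Dividing 1 in proportion to weights (total weight 5/2): Oskar (weight 1/2) → 1/5; Jorunn (weight 1) → 2/5; Gudrun (weight 1) → 2/5.
Oskar is living and takes 1/5.
Jorunn is living and takes 2/5.
Gudrun predeceased; the 2/5 allotted to Gudrun's branch passes to Gudrun's issue by representation.
The 2/5 is divided into 4 equal shares of 1/10 among Magnus, Sindre, Hallvard, Ragna.
Magnus is living and takes 1/10.
Sindre is living and takes 1/10.
Hallvard is living and takes 1/10.
Ragna predeceased; the 1/10 allotted to Ragna's branch passes to Ragna's issue by representation.
The 1/10 is divided into 2 equal shares of 1/20 among Vidar, Tove.
Vidar is living and takes 1/20.
Tove is living and takes 1/20.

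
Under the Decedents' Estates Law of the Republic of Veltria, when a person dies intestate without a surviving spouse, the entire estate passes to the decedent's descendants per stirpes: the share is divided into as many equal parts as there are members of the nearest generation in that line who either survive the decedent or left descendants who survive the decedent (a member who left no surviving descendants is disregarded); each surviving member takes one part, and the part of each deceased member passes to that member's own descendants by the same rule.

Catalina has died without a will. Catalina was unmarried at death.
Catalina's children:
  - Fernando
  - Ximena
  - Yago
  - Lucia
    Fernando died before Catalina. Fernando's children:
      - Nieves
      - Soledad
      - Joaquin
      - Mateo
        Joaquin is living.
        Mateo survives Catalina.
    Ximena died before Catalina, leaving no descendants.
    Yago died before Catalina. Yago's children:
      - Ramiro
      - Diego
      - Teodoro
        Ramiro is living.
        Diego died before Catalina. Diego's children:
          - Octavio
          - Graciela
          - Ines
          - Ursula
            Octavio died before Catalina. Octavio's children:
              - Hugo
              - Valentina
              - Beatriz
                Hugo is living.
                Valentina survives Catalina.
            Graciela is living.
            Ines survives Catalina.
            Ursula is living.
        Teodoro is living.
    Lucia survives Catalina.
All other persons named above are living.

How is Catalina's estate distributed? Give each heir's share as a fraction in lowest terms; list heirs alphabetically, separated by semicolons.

There is no surviving spouse, so the entire estate passes to Catalina's descendants per stirpes.
Ximena left no surviving issue, so that branch lapses and is disregarded.
The estate is divided into 3 equal shares of 1/3 among Fernando, Yago, Lucia.
Fernando predeceased; the 1/3 allotted to Fernando's branch passes to Fernando's issue by representation.
The 1/3 is divided into 4 equal shares of 1/12 among Nieves, Soledad, Joaquin, Mateo.
Nieves is living and takes 1/12.
Soledad is living and takes 1/12.
Joaquin is living and takes 1/12.
Mateo is living and takes 1/12.
Yago predeceased; the 1/3 allotted to Yago's branch passes to Yago's issue by representation.
The 1/3 is divided into 3 equal shares of 1/9 among Ramiro, Diego, Teodoro.
Ramiro is living and takes 1/9.
Diego predeceased; the 1/9 allotted to Diego's branch passes to Diego's issue by representation.
The 1/9 is divided into 4 equal shares of 1/36 among Octavio, Graciela, Ines, Ursula.
Octavio predeceased; the 1/36 allotted to Octavio's branch passes to Octavio's issue by representation.
The 1/36 is divided into 3 equal shares of 1/108 among Hugo, Valentina, Beatriz.
Hugo is living and takes 1/108.
Valentina is living and takes 1/108.
Beatriz is living and takes 1/108.
Graciela is living and takes 1/36.
Ines is living and takes 1/36.
Ursula is living and takes 1/36.
Teodoro is living and takes 1/9.
Lucia is living and takes 1/3.

Beatriz 1/108; Graciela 1/36; Hugo 1/108; Ines 1/36; Joaquin 1/12; Lucia 1/3; Mateo 1/12; Nieves 1/12; Ramiro 1/9; Soledad 1/12; Teodoro 1/9; Ursula 1/36; Valentina 1/108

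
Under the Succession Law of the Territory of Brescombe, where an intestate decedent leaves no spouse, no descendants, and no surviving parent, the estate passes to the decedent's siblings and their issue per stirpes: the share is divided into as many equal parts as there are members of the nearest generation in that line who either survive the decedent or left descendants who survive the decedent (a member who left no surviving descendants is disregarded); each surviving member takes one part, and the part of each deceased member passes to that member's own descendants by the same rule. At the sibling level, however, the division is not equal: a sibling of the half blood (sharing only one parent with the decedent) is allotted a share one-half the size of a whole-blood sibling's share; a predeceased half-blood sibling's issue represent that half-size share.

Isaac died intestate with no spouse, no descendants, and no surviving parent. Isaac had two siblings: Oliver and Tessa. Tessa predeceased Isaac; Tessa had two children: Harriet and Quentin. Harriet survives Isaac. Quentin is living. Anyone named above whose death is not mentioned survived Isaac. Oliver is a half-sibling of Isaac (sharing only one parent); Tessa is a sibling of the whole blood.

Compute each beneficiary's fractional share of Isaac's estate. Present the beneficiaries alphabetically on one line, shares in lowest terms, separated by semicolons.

No spouse, descendants, or parent survives, so the estate passes to Isaac's siblings per stirpes.
Half-blood siblings count for one-half the weight of whole-blood siblings at the initial division.
Dividing 1 in proportion to weights (total weight 3/2): Oliver (weight 1/2) → 1/3; Tessa (weight 1) → 2/3.
Oliver is living and takes 1/3.
Tessa predeceased; the 2/3 allotted to Tessa's branch passes to Tessa's issue by representation.
The 2/3 is divided into 2 equal shares of 1/3 among Harriet, Quentin.
Harriet is living and takes 1/3.
Quentin is living and takes 1/3.

Harriet 1/3; Oliver 1/3; Quentin 1/3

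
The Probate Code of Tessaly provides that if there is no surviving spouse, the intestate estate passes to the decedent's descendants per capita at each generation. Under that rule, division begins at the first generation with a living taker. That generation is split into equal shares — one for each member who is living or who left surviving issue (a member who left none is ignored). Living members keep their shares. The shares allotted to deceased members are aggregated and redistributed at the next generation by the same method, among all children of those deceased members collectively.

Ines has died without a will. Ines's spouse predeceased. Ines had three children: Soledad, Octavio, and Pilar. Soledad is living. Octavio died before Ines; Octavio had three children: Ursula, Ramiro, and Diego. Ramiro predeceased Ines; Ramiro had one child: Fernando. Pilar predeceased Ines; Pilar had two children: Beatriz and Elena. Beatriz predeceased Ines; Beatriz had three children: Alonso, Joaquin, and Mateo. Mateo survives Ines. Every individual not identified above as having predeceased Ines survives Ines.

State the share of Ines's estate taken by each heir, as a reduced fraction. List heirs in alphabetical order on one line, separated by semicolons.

Alonso 1/15; Diego 2/15; Elena 2/15; Fernando 1/15; Joaquin 1/15; Mateo 1/15; Soledad 1/3; Ursula 2/15

There is no surviving spouse, so the entire estate passes to Ines's descendants per capita at each generation.
At generation 1 (Soledad, Octavio, Pilar) there are 3 shares of (1)/3 = 1/3 each.
Living: Soledad — each takes 1/3.
Deceased: Octavio and Pilar. Their combined 2/3 is pooled and carried to generation 2.
At generation 2 (Ursula, Ramiro, Diego, Beatriz, Elena) there are 5 shares of (2/3)/5 = 2/15 each.
Living: Ursula, Diego, and Elena — each takes 2/15.
Deceased: Ramiro and Beatriz. Their combined 4/15 is pooled and carried to generation 3.
At generation 3 (Fernando, Alonso, Joaquin, Mateo) there are 4 shares of (4/15)/4 = 1/15 each.
Living: Fernando, Alonso, Joaquin, and Mateo — each takes 1/15.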